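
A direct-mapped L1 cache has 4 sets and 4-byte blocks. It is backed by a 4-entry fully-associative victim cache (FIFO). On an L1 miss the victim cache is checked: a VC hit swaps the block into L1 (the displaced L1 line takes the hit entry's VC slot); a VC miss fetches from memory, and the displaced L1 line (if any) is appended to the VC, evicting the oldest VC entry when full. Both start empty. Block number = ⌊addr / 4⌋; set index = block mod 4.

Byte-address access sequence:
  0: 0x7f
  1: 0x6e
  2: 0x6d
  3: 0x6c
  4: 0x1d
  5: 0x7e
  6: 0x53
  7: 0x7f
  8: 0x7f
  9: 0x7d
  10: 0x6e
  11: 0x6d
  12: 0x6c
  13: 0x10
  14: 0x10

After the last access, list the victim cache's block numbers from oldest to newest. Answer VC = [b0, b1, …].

VC = [7, 31, 20]

0: 0x7f (blk 31, set 3) → MISS  vc=[]
1: 0x6e (blk 27, set 3) → MISS  vc=[31]
2: 0x6d (blk 27, set 3) → L1-HIT  vc=[31]
3: 0x6c (blk 27, set 3) → L1-HIT  vc=[31]
4: 0x1d (blk 7, set 3) → MISS  vc=[31, 27]
5: 0x7e (blk 31, set 3) → VC-HIT  vc=[7, 27]
6: 0x53 (blk 20, set 0) → MISS  vc=[7, 27]
7: 0x7f (blk 31, set 3) → L1-HIT  vc=[7, 27]
8: 0x7f (blk 31, set 3) → L1-HIT  vc=[7, 27]
9: 0x7d (blk 31, set 3) → L1-HIT  vc=[7, 27]
10: 0x6e (blk 27, set 3) → VC-HIT  vc=[7, 31]
11: 0x6d (blk 27, set 3) → L1-HIT  vc=[7, 31]
12: 0x6c (blk 27, set 3) → L1-HIT  vc=[7, 31]
13: 0x10 (blk 4, set 0) → MISS  vc=[7, 31, 20]
14: 0x10 (blk 4, set 0) → L1-HIT  vc=[7, 31, 20]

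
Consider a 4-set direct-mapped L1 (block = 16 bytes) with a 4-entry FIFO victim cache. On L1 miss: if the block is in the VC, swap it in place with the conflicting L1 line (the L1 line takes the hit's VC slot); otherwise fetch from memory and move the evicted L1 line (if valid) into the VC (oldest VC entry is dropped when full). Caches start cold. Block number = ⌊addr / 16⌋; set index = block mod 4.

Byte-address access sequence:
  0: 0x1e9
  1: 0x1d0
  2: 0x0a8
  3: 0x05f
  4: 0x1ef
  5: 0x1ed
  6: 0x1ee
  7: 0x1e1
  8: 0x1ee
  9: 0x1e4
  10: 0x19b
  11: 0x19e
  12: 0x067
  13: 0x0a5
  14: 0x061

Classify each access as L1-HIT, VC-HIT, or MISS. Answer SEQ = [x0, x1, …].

SEQ = [MISS, MISS, MISS, MISS, VC-HIT, L1-HIT, L1-HIT, L1-HIT, L1-HIT, L1-HIT, MISS, L1-HIT, MISS, VC-HIT, VC-HIT]

0: 0x1e9 (blk 30, set 2) → MISS  vc=[]
1: 0x1d0 (blk 29, set 1) → MISS  vc=[]
2: 0xa8 (blk 10, set 2) → MISS  vc=[30]
3: 0x5f (blk 5, set 1) → MISS  vc=[30, 29]
4: 0x1ef (blk 30, set 2) → VC-HIT  vc=[10, 29]
5: 0x1ed (blk 30, set 2) → L1-HIT  vc=[10, 29]
6: 0x1ee (blk 30, set 2) → L1-HIT  vc=[10, 29]
7: 0x1e1 (blk 30, set 2) → L1-HIT  vc=[10, 29]
8: 0x1ee (blk 30, set 2) → L1-HIT  vc=[10, 29]
9: 0x1e4 (blk 30, set 2) → L1-HIT  vc=[10, 29]
10: 0x19b (blk 25, set 1) → MISS  vc=[10, 29, 5]
11: 0x19e (blk 25, set 1) → L1-HIT  vc=[10, 29, 5]
12: 0x67 (blk 6, set 2) → MISS  vc=[10, 29, 5, 30]
13: 0xa5 (blk 10, set 2) → VC-HIT  vc=[6, 29, 5, 30]
14: 0x61 (blk 6, set 2) → VC-HIT  vc=[10, 29, 5, 30]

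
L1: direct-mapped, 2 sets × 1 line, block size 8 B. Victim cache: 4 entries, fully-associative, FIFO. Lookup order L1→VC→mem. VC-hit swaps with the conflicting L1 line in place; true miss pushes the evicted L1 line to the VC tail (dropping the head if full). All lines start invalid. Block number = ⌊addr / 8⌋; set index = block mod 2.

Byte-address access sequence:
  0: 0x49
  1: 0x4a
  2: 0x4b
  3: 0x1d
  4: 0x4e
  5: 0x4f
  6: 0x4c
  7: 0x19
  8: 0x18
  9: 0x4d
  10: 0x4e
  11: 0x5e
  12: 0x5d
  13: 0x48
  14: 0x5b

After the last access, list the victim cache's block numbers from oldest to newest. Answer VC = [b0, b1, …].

  [0] addr=0x49 blk=9 s=1: MISS | VC []
  [1] addr=0x4a blk=9 s=1: L1-HIT | VC []
  [2] addr=0x4b blk=9 s=1: L1-HIT | VC []
  [3] addr=0x1d blk=3 s=1: MISS | VC [9]
  [4] addr=0x4e blk=9 s=1: VC-HIT | VC [3]
  [5] addr=0x4f blk=9 s=1: L1-HIT | VC [3]
  [6] addr=0x4c blk=9 s=1: L1-HIT | VC [3]
  [7] addr=0x19 blk=3 s=1: VC-HIT | VC [9]
  [8] addr=0x18 blk=3 s=1: L1-HIT | VC [9]
  [9] addr=0x4d blk=9 s=1: VC-HIT | VC [3]
  [10] addr=0x4e blk=9 s=1: L1-HIT | VC [3]
  [11] addr=0x5e blk=11 s=1: MISS | VC [3, 9]
  [12] addr=0x5d blk=11 s=1: L1-HIT | VC [3, 9]
  [13] addr=0x48 blk=9 s=1: VC-HIT | VC [3, 11]
  [14] addr=0x5b blk=11 s=1: VC-HIT | VC [3, 9]

VC = [3, 9]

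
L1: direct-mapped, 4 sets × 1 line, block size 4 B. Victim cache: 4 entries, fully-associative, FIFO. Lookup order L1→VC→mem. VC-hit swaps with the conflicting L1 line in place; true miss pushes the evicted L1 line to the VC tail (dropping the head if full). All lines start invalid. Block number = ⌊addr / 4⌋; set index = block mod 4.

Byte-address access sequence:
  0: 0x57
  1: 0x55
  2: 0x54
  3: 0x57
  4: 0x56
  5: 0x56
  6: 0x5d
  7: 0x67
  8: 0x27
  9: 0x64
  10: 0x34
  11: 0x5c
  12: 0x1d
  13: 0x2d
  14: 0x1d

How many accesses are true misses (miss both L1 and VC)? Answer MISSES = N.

MISSES = 7

  [0] addr=0x57 blk=21 s=1: MISS | VC []
  [1] addr=0x55 blk=21 s=1: L1-HIT | VC []
  [2] addr=0x54 blk=21 s=1: L1-HIT | VC []
  [3] addr=0x57 blk=21 s=1: L1-HIT | VC []
  [4] addr=0x56 blk=21 s=1: L1-HIT | VC []
  [5] addr=0x56 blk=21 s=1: L1-HIT | VC []
  [6] addr=0x5d blk=23 s=3: MISS | VC []
  [7] addr=0x67 blk=25 s=1: MISS | VC [21]
  [8] addr=0x27 blk=9 s=1: MISS | VC [21, 25]
  [9] addr=0x64 blk=25 s=1: VC-HIT | VC [21, 9]
  [10] addr=0x34 blk=13 s=1: MISS | VC [21, 9, 25]
  [11] addr=0x5c blk=23 s=3: L1-HIT | VC [21, 9, 25]
  [12] addr=0x1d blk=7 s=3: MISS | VC [21, 9, 25, 23]
  [13] addr=0x2d blk=11 s=3: MISS | VC [9, 25, 23, 7]
  [14] addr=0x1d blk=7 s=3: VC-HIT | VC [9, 25, 23, 11]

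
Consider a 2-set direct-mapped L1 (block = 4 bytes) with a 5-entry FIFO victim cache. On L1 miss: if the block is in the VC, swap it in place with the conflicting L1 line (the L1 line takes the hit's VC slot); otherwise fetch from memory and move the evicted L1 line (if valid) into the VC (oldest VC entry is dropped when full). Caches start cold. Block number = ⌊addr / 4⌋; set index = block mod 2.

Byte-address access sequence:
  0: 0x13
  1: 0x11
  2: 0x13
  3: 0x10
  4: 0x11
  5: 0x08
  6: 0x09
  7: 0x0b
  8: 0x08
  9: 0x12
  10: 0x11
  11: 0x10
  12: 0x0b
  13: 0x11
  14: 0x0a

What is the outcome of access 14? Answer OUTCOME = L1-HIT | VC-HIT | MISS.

OUTCOME = VC-HIT

  [0] addr=0x13 blk=4 s=0: MISS | VC []
  [1] addr=0x11 blk=4 s=0: L1-HIT | VC []
  [2] addr=0x13 blk=4 s=0: L1-HIT | VC []
  [3] addr=0x10 blk=4 s=0: L1-HIT | VC []
  [4] addr=0x11 blk=4 s=0: L1-HIT | VC []
  [5] addr=0x8 blk=2 s=0: MISS | VC [4]
  [6] addr=0x9 blk=2 s=0: L1-HIT | VC [4]
  [7] addr=0xb blk=2 s=0: L1-HIT | VC [4]
  [8] addr=0x8 blk=2 s=0: L1-HIT | VC [4]
  [9] addr=0x12 blk=4 s=0: VC-HIT | VC [2]
  [10] addr=0x11 blk=4 s=0: L1-HIT | VC [2]
  [11] addr=0x10 blk=4 s=0: L1-HIT | VC [2]
  [12] addr=0xb blk=2 s=0: VC-HIT | VC [4]
  [13] addr=0x11 blk=4 s=0: VC-HIT | VC [2]
  [14] addr=0xa blk=2 s=0: VC-HIT | VC [4]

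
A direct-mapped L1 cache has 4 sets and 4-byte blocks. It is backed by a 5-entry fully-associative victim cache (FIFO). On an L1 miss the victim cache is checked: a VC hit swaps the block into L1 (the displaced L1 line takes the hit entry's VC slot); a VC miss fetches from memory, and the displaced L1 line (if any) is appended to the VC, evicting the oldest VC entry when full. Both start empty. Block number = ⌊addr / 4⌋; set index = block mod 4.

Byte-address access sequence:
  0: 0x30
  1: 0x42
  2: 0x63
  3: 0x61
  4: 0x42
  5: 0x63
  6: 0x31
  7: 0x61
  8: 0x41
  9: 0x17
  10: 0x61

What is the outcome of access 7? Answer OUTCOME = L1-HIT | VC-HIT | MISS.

OUTCOME = VC-HIT

#0 0x30→b12/s0 MISS; vc=[]
#1 0x42→b16/s0 MISS; vc=[12]
#2 0x63→b24/s0 MISS; vc=[12,16]
#3 0x61→b24/s0 L1-HIT; vc=[12,16]
#4 0x42→b16/s0 VC-HIT; vc=[12,24]
#5 0x63→b24/s0 VC-HIT; vc=[12,16]
#6 0x31→b12/s0 VC-HIT; vc=[24,16]
#7 0x61→b24/s0 VC-HIT; vc=[12,16]
#8 0x41→b16/s0 VC-HIT; vc=[12,24]
#9 0x17→b5/s1 MISS; vc=[12,24]
#10 0x61→b24/s0 VC-HIT; vc=[12,16]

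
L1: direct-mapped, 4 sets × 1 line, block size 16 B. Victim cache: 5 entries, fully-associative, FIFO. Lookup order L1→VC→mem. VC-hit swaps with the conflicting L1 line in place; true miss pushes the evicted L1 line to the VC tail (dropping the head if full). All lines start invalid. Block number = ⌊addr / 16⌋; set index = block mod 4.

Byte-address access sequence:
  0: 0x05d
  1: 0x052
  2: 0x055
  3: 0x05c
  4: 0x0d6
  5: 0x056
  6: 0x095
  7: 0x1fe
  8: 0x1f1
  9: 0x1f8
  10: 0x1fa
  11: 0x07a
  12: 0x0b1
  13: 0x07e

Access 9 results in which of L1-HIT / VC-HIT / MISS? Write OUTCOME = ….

OUTCOME = L1-HIT

  [0] addr=0x5d blk=5 s=1: MISS | VC []
  [1] addr=0x52 blk=5 s=1: L1-HIT | VC []
  [2] addr=0x55 blk=5 s=1: L1-HIT | VC []
  [3] addr=0x5c blk=5 s=1: L1-HIT | VC []
  [4] addr=0xd6 blk=13 s=1: MISS | VC [5]
  [5] addr=0x56 blk=5 s=1: VC-HIT | VC [13]
  [6] addr=0x95 blk=9 s=1: MISS | VC [13, 5]
  [7] addr=0x1fe blk=31 s=3: MISS | VC [13, 5]
  [8] addr=0x1f1 blk=31 s=3: L1-HIT | VC [13, 5]
  [9] addr=0x1f8 blk=31 s=3: L1-HIT | VC [13, 5]
  [10] addr=0x1fa blk=31 s=3: L1-HIT | VC [13, 5]
  [11] addr=0x7a blk=7 s=3: MISS | VC [13, 5, 31]
  [12] addr=0xb1 blk=11 s=3: MISS | VC [13, 5, 31, 7]
  [13] addr=0x7e blk=7 s=3: VC-HIT | VC [13, 5, 31, 11]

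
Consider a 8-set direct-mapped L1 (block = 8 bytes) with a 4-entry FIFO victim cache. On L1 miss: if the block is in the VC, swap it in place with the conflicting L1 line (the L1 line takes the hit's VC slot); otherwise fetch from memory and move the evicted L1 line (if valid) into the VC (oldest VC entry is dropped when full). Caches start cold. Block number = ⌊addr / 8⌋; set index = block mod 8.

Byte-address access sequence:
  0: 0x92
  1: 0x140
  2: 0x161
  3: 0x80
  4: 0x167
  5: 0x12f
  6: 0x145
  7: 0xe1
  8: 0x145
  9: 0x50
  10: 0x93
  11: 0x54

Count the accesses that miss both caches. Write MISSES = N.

MISSES = 7

#0 0x92→b18/s2 MISS; vc=[]
#1 0x140→b40/s0 MISS; vc=[]
#2 0x161→b44/s4 MISS; vc=[]
#3 0x80→b16/s0 MISS; vc=[40]
#4 0x167→b44/s4 L1-HIT; vc=[40]
#5 0x12f→b37/s5 MISS; vc=[40]
#6 0x145→b40/s0 VC-HIT; vc=[16]
#7 0xe1→b28/s4 MISS; vc=[16,44]
#8 0x145→b40/s0 L1-HIT; vc=[16,44]
#9 0x50→b10/s2 MISS; vc=[16,44,18]
#10 0x93→b18/s2 VC-HIT; vc=[16,44,10]
#11 0x54→b10/s2 VC-HIT; vc=[16,44,18]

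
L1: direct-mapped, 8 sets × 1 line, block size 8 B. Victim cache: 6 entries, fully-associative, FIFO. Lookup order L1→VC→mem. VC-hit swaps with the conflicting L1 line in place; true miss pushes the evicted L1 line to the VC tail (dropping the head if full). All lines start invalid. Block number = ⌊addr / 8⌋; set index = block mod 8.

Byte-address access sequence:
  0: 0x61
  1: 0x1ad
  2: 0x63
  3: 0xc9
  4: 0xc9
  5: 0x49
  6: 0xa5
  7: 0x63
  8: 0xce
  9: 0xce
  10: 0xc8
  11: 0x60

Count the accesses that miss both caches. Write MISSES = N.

  [0] addr=0x61 blk=12 s=4: MISS | VC []
  [1] addr=0x1ad blk=53 s=5: MISS | VC []
  [2] addr=0x63 blk=12 s=4: L1-HIT | VC []
  [3] addr=0xc9 blk=25 s=1: MISS | VC []
  [4] addr=0xc9 blk=25 s=1: L1-HIT | VC []
  [5] addr=0x49 blk=9 s=1: MISS | VC [25]
  [6] addr=0xa5 blk=20 s=4: MISS | VC [25, 12]
  [7] addr=0x63 blk=12 s=4: VC-HIT | VC [25, 20]
  [8] addr=0xce blk=25 s=1: VC-HIT | VC [9, 20]
  [9] addr=0xce blk=25 s=1: L1-HIT | VC [9, 20]
  [10] addr=0xc8 blk=25 s=1: L1-HIT | VC [9, 20]
  [11] addr=0x60 blk=12 s=4: L1-HIT | VC [9, 20]

MISSES = 5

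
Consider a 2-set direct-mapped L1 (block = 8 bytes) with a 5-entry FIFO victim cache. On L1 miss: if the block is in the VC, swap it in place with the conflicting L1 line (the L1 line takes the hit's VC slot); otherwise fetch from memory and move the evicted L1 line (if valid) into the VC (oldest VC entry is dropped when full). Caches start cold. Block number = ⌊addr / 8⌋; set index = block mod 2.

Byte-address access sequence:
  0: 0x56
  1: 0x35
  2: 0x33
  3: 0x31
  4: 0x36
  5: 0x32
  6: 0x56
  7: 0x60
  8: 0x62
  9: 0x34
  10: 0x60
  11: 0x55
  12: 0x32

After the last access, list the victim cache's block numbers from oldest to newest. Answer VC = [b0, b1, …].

VC = [10, 12]

#0 0x56→b10/s0 MISS; vc=[]
#1 0x35→b6/s0 MISS; vc=[10]
#2 0x33→b6/s0 L1-HIT; vc=[10]
#3 0x31→b6/s0 L1-HIT; vc=[10]
#4 0x36→b6/s0 L1-HIT; vc=[10]
#5 0x32→b6/s0 L1-HIT; vc=[10]
#6 0x56→b10/s0 VC-HIT; vc=[6]
#7 0x60→b12/s0 MISS; vc=[6,10]
#8 0x62→b12/s0 L1-HIT; vc=[6,10]
#9 0x34→b6/s0 VC-HIT; vc=[12,10]
#10 0x60→b12/s0 VC-HIT; vc=[6,10]
#11 0x55→b10/s0 VC-HIT; vc=[6,12]
#12 0x32→b6/s0 VC-HIT; vc=[10,12]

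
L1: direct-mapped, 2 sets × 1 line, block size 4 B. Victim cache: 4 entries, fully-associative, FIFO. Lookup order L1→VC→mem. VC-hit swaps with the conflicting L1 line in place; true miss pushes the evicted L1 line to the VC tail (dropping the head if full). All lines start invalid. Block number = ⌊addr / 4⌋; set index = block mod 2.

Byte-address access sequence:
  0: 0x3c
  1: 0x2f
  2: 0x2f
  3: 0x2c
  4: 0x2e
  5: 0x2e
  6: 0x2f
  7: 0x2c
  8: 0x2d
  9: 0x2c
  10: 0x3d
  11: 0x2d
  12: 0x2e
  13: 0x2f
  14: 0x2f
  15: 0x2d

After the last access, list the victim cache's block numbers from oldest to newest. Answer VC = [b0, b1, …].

0: 0x3c (blk 15, set 1) → MISS  vc=[]
1: 0x2f (blk 11, set 1) → MISS  vc=[15]
2: 0x2f (blk 11, set 1) → L1-HIT  vc=[15]
3: 0x2c (blk 11, set 1) → L1-HIT  vc=[15]
4: 0x2e (blk 11, set 1) → L1-HIT  vc=[15]
5: 0x2e (blk 11, set 1) → L1-HIT  vc=[15]
6: 0x2f (blk 11, set 1) → L1-HIT  vc=[15]
7: 0x2c (blk 11, set 1) → L1-HIT  vc=[15]
8: 0x2d (blk 11, set 1) → L1-HIT  vc=[15]
9: 0x2c (blk 11, set 1) → L1-HIT  vc=[15]
10: 0x3d (blk 15, set 1) → VC-HIT  vc=[11]
11: 0x2d (blk 11, set 1) → VC-HIT  vc=[15]
12: 0x2e (blk 11, set 1) → L1-HIT  vc=[15]
13: 0x2f (blk 11, set 1) → L1-HIT  vc=[15]
14: 0x2f (blk 11, set 1) → L1-HIT  vc=[15]
15: 0x2d (blk 11, set 1) → L1-HIT  vc=[15]

VC = [15]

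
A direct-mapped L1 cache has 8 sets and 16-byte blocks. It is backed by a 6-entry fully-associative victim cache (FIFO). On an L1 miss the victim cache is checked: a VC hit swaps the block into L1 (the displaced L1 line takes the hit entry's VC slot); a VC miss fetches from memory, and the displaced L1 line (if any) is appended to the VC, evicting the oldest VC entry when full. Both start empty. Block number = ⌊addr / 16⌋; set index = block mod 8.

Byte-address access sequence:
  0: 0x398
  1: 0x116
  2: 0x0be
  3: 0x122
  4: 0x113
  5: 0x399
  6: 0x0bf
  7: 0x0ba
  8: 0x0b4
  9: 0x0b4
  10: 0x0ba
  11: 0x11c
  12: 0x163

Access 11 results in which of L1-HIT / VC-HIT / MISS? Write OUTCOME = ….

OUTCOME = VC-HIT

#0 0x398→b57/s1 MISS; vc=[]
#1 0x116→b17/s1 MISS; vc=[57]
#2 0xbe→b11/s3 MISS; vc=[57]
#3 0x122→b18/s2 MISS; vc=[57]
#4 0x113→b17/s1 L1-HIT; vc=[57]
#5 0x399→b57/s1 VC-HIT; vc=[17]
#6 0xbf→b11/s3 L1-HIT; vc=[17]
#7 0xba→b11/s3 L1-HIT; vc=[17]
#8 0xb4→b11/s3 L1-HIT; vc=[17]
#9 0xb4→b11/s3 L1-HIT; vc=[17]
#10 0xba→b11/s3 L1-HIT; vc=[17]
#11 0x11c→b17/s1 VC-HIT; vc=[57]
#12 0x163→b22/s6 MISS; vc=[57]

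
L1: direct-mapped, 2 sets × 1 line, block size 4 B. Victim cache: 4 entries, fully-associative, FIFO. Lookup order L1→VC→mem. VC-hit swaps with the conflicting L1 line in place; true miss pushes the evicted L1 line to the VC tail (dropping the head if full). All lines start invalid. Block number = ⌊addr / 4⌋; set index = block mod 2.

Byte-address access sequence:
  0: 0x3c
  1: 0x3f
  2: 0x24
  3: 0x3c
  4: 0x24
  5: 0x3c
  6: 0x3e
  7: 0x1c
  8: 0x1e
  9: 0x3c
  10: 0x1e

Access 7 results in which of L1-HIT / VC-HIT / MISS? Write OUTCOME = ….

OUTCOME = MISS

  [0] addr=0x3c blk=15 s=1: MISS | VC []
  [1] addr=0x3f blk=15 s=1: L1-HIT | VC []
  [2] addr=0x24 blk=9 s=1: MISS | VC [15]
  [3] addr=0x3c blk=15 s=1: VC-HIT | VC [9]
  [4] addr=0x24 blk=9 s=1: VC-HIT | VC [15]
  [5] addr=0x3c blk=15 s=1: VC-HIT | VC [9]
  [6] addr=0x3e blk=15 s=1: L1-HIT | VC [9]
  [7] addr=0x1c blk=7 s=1: MISS | VC [9, 15]
  [8] addr=0x1e blk=7 s=1: L1-HIT | VC [9, 15]
  [9] addr=0x3c blk=15 s=1: VC-HIT | VC [9, 7]
  [10] addr=0x1e blk=7 s=1: VC-HIT | VC [9, 15]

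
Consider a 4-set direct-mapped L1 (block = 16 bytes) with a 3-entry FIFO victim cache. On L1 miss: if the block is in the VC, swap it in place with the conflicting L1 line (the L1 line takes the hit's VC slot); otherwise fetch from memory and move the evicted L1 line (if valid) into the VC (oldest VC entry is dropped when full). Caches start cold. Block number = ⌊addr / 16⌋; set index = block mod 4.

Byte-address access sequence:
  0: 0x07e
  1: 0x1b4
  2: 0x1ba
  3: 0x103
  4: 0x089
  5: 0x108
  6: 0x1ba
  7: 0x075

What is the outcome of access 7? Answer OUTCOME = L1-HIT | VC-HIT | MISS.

OUTCOME = VC-HIT

#0 0x7e→b7/s3 MISS; vc=[]
#1 0x1b4→b27/s3 MISS; vc=[7]
#2 0x1ba→b27/s3 L1-HIT; vc=[7]
#3 0x103→b16/s0 MISS; vc=[7]
#4 0x89→b8/s0 MISS; vc=[7,16]
#5 0x108→b16/s0 VC-HIT; vc=[7,8]
#6 0x1ba→b27/s3 L1-HIT; vc=[7,8]
#7 0x75→b7/s3 VC-HIT; vc=[27,8]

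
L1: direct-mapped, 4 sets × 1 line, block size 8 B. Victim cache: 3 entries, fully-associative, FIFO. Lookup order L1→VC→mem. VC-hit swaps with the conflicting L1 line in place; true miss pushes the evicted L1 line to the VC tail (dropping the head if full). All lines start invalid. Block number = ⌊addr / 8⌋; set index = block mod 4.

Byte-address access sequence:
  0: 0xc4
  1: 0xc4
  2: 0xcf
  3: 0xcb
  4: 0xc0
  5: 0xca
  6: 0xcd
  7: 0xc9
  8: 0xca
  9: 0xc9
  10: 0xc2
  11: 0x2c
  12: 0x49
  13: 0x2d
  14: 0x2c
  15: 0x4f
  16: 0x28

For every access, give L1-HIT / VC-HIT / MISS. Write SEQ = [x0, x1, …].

SEQ = [MISS, L1-HIT, MISS, L1-HIT, L1-HIT, L1-HIT, L1-HIT, L1-HIT, L1-HIT, L1-HIT, L1-HIT, MISS, MISS, VC-HIT, L1-HIT, VC-HIT, VC-HIT]

#0 0xc4→b24/s0 MISS; vc=[]
#1 0xc4→b24/s0 L1-HIT; vc=[]
#2 0xcf→b25/s1 MISS; vc=[]
#3 0xcb→b25/s1 L1-HIT; vc=[]
#4 0xc0→b24/s0 L1-HIT; vc=[]
#5 0xca→b25/s1 L1-HIT; vc=[]
#6 0xcd→b25/s1 L1-HIT; vc=[]
#7 0xc9→b25/s1 L1-HIT; vc=[]
#8 0xca→b25/s1 L1-HIT; vc=[]
#9 0xc9→b25/s1 L1-HIT; vc=[]
#10 0xc2→b24/s0 L1-HIT; vc=[]
#11 0x2c→b5/s1 MISS; vc=[25]
#12 0x49→b9/s1 MISS; vc=[25,5]
#13 0x2d→b5/s1 VC-HIT; vc=[25,9]
#14 0x2c→b5/s1 L1-HIT; vc=[25,9]
#15 0x4f→b9/s1 VC-HIT; vc=[25,5]
#16 0x28→b5/s1 VC-HIT; vc=[25,9]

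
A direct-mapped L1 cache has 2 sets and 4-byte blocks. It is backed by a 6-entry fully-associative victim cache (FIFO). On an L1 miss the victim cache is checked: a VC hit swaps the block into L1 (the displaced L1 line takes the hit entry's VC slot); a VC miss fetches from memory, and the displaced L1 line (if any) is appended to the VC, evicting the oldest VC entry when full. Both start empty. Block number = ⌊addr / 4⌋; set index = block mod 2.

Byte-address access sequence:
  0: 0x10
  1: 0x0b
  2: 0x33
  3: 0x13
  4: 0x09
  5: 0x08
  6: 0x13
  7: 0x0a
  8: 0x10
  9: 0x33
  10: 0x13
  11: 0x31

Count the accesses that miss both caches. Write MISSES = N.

  [0] addr=0x10 blk=4 s=0: MISS | VC []
  [1] addr=0xb blk=2 s=0: MISS | VC [4]
  [2] addr=0x33 blk=12 s=0: MISS | VC [4, 2]
  [3] addr=0x13 blk=4 s=0: VC-HIT | VC [12, 2]
  [4] addr=0x9 blk=2 s=0: VC-HIT | VC [12, 4]
  [5] addr=0x8 blk=2 s=0: L1-HIT | VC [12, 4]
  [6] addr=0x13 blk=4 s=0: VC-HIT | VC [12, 2]
  [7] addr=0xa blk=2 s=0: VC-HIT | VC [12, 4]
  [8] addr=0x10 blk=4 s=0: VC-HIT | VC [12, 2]
  [9] addr=0x33 blk=12 s=0: VC-HIT | VC [4, 2]
  [10] addr=0x13 blk=4 s=0: VC-HIT | VC [12, 2]
  [11] addr=0x31 blk=12 s=0: VC-HIT | VC [4, 2]

MISSES = 3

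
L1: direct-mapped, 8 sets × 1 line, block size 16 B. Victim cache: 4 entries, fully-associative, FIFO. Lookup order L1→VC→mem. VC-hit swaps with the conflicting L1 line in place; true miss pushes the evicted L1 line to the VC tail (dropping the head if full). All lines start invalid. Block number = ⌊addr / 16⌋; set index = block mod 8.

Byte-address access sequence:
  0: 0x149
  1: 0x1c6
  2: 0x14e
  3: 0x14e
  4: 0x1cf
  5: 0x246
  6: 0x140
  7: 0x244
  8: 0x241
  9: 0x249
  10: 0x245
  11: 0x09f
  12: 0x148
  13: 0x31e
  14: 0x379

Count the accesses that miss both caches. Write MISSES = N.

0: 0x149 (blk 20, set 4) → MISS  vc=[]
1: 0x1c6 (blk 28, set 4) → MISS  vc=[20]
2: 0x14e (blk 20, set 4) → VC-HIT  vc=[28]
3: 0x14e (blk 20, set 4) → L1-HIT  vc=[28]
4: 0x1cf (blk 28, set 4) → VC-HIT  vc=[20]
5: 0x246 (blk 36, set 4) → MISS  vc=[20, 28]
6: 0x140 (blk 20, set 4) → VC-HIT  vc=[36, 28]
7: 0x244 (blk 36, set 4) → VC-HIT  vc=[20, 28]
8: 0x241 (blk 36, set 4) → L1-HIT  vc=[20, 28]
9: 0x249 (blk 36, set 4) → L1-HIT  vc=[20, 28]
10: 0x245 (blk 36, set 4) → L1-HIT  vc=[20, 28]
11: 0x9f (blk 9, set 1) → MISS  vc=[20, 28]
12: 0x148 (blk 20, set 4) → VC-HIT  vc=[36, 28]
13: 0x31e (blk 49, set 1) → MISS  vc=[36, 28, 9]
14: 0x379 (blk 55, set 7) → MISS  vc=[36, 28, 9]

MISSES = 6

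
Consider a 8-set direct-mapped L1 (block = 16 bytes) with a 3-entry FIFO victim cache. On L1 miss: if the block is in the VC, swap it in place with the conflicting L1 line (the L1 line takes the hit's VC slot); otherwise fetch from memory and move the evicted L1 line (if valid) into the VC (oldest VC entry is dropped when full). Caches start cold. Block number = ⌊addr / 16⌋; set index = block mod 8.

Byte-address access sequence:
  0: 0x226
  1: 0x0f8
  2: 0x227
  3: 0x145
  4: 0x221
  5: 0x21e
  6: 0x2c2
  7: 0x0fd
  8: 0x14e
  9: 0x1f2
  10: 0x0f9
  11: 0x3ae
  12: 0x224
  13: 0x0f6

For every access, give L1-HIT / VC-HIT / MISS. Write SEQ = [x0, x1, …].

0: 0x226 (blk 34, set 2) → MISS  vc=[]
1: 0xf8 (blk 15, set 7) → MISS  vc=[]
2: 0x227 (blk 34, set 2) → L1-HIT  vc=[]
3: 0x145 (blk 20, set 4) → MISS  vc=[]
4: 0x221 (blk 34, set 2) → L1-HIT  vc=[]
5: 0x21e (blk 33, set 1) → MISS  vc=[]
6: 0x2c2 (blk 44, set 4) → MISS  vc=[20]
7: 0xfd (blk 15, set 7) → L1-HIT  vc=[20]
8: 0x14e (blk 20, set 4) → VC-HIT  vc=[44]
9: 0x1f2 (blk 31, set 7) → MISS  vc=[44, 15]
10: 0xf9 (blk 15, set 7) → VC-HIT  vc=[44, 31]
11: 0x3ae (blk 58, set 2) → MISS  vc=[44, 31, 34]
12: 0x224 (blk 34, set 2) → VC-HIT  vc=[44, 31, 58]
13: 0xf6 (blk 15, set 7) → L1-HIT  vc=[44, 31, 58]

SEQ = [MISS, MISS, L1-HIT, MISS, L1-HIT, MISS, MISS, L1-HIT, VC-HIT, MISS, VC-HIT, MISS, VC-HIT, L1-HIT]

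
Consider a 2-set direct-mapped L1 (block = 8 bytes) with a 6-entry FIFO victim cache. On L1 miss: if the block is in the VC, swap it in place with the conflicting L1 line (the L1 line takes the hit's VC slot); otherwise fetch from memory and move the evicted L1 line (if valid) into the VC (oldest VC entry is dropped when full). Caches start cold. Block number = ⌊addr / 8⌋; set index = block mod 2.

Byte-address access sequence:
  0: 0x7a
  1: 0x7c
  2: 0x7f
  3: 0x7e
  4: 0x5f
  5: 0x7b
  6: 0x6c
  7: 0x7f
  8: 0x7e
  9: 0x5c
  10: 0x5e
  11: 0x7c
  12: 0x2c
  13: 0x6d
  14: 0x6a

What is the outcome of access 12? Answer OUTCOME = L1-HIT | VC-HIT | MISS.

#0 0x7a→b15/s1 MISS; vc=[]
#1 0x7c→b15/s1 L1-HIT; vc=[]
#2 0x7f→b15/s1 L1-HIT; vc=[]
#3 0x7e→b15/s1 L1-HIT; vc=[]
#4 0x5f→b11/s1 MISS; vc=[15]
#5 0x7b→b15/s1 VC-HIT; vc=[11]
#6 0x6c→b13/s1 MISS; vc=[11,15]
#7 0x7f→b15/s1 VC-HIT; vc=[11,13]
#8 0x7e→b15/s1 L1-HIT; vc=[11,13]
#9 0x5c→b11/s1 VC-HIT; vc=[15,13]
#10 0x5e→b11/s1 L1-HIT; vc=[15,13]
#11 0x7c→b15/s1 VC-HIT; vc=[11,13]
#12 0x2c→b5/s1 MISS; vc=[11,13,15]
#13 0x6d→b13/s1 VC-HIT; vc=[11,5,15]
#14 0x6a→b13/s1 L1-HIT; vc=[11,5,15]

OUTCOME = MISS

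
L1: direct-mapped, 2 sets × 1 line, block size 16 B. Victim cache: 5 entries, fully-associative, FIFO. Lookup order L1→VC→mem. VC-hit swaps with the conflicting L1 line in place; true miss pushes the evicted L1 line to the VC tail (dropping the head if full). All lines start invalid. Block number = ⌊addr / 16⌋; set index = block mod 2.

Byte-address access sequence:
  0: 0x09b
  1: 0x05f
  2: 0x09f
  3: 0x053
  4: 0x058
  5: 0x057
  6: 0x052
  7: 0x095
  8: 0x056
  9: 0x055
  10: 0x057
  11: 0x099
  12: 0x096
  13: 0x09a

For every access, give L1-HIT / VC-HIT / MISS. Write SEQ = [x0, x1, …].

SEQ = [MISS, MISS, VC-HIT, VC-HIT, L1-HIT, L1-HIT, L1-HIT, VC-HIT, VC-HIT, L1-HIT, L1-HIT, VC-HIT, L1-HIT, L1-HIT]

  [0] addr=0x9b blk=9 s=1: MISS | VC []
  [1] addr=0x5f blk=5 s=1: MISS | VC [9]
  [2] addr=0x9f blk=9 s=1: VC-HIT | VC [5]
  [3] addr=0x53 blk=5 s=1: VC-HIT | VC [9]
  [4] addr=0x58 blk=5 s=1: L1-HIT | VC [9]
  [5] addr=0x57 blk=5 s=1: L1-HIT | VC [9]
  [6] addr=0x52 blk=5 s=1: L1-HIT | VC [9]
  [7] addr=0x95 blk=9 s=1: VC-HIT | VC [5]
  [8] addr=0x56 blk=5 s=1: VC-HIT | VC [9]
  [9] addr=0x55 blk=5 s=1: L1-HIT | VC [9]
  [10] addr=0x57 blk=5 s=1: L1-HIT | VC [9]
  [11] addr=0x99 blk=9 s=1: VC-HIT | VC [5]
  [12] addr=0x96 blk=9 s=1: L1-HIT | VC [5]
  [13] addr=0x9a blk=9 s=1: L1-HIT | VC [5]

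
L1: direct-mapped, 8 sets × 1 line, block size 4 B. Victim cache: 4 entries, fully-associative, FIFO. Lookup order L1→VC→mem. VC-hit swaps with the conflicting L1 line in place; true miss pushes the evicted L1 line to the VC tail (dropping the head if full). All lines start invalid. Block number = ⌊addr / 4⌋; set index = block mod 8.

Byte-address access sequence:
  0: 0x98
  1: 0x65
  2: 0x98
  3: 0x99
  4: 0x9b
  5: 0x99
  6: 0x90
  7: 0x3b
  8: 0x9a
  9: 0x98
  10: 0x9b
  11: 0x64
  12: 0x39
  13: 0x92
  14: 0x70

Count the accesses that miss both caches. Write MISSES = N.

#0 0x98→b38/s6 MISS; vc=[]
#1 0x65→b25/s1 MISS; vc=[]
#2 0x98→b38/s6 L1-HIT; vc=[]
#3 0x99→b38/s6 L1-HIT; vc=[]
#4 0x9b→b38/s6 L1-HIT; vc=[]
#5 0x99→b38/s6 L1-HIT; vc=[]
#6 0x90→b36/s4 MISS; vc=[]
#7 0x3b→b14/s6 MISS; vc=[38]
#8 0x9a→b38/s6 VC-HIT; vc=[14]
#9 0x98→b38/s6 L1-HIT; vc=[14]
#10 0x9b→b38/s6 L1-HIT; vc=[14]
#11 0x64→b25/s1 L1-HIT; vc=[14]
#12 0x39→b14/s6 VC-HIT; vc=[38]
#13 0x92→b36/s4 L1-HIT; vc=[38]
#14 0x70→b28/s4 MISS; vc=[38,36]

MISSES = 5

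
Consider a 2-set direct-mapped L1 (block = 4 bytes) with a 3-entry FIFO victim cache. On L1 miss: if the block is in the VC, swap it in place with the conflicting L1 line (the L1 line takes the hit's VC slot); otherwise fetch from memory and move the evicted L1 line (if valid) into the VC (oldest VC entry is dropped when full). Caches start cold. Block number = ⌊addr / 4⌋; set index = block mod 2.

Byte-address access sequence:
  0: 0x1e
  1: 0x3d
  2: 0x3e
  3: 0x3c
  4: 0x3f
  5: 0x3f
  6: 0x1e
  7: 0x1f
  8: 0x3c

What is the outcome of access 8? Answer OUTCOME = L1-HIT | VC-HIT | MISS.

OUTCOME = VC-HIT

  [0] addr=0x1e blk=7 s=1: MISS | VC []
  [1] addr=0x3d blk=15 s=1: MISS | VC [7]
  [2] addr=0x3e blk=15 s=1: L1-HIT | VC [7]
  [3] addr=0x3c blk=15 s=1: L1-HIT | VC [7]
  [4] addr=0x3f blk=15 s=1: L1-HIT | VC [7]
  [5] addr=0x3f blk=15 s=1: L1-HIT | VC [7]
  [6] addr=0x1e blk=7 s=1: VC-HIT | VC [15]
  [7] addr=0x1f blk=7 s=1: L1-HIT | VC [15]
  [8] addr=0x3c blk=15 s=1: VC-HIT | VC [7]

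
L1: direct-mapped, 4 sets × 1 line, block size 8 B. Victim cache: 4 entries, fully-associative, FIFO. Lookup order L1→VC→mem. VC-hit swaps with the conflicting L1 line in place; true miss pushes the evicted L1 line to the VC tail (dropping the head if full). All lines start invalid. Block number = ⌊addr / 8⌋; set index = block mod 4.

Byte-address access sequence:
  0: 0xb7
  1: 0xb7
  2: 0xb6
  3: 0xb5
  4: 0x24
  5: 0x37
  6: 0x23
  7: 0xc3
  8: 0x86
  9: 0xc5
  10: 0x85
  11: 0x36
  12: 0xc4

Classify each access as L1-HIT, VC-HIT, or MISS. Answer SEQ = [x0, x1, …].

SEQ = [MISS, L1-HIT, L1-HIT, L1-HIT, MISS, MISS, L1-HIT, MISS, MISS, VC-HIT, VC-HIT, L1-HIT, VC-HIT]

#0 0xb7→b22/s2 MISS; vc=[]
#1 0xb7→b22/s2 L1-HIT; vc=[]
#2 0xb6→b22/s2 L1-HIT; vc=[]
#3 0xb5→b22/s2 L1-HIT; vc=[]
#4 0x24→b4/s0 MISS; vc=[]
#5 0x37→b6/s2 MISS; vc=[22]
#6 0x23→b4/s0 L1-HIT; vc=[22]
#7 0xc3→b24/s0 MISS; vc=[22,4]
#8 0x86→b16/s0 MISS; vc=[22,4,24]
#9 0xc5→b24/s0 VC-HIT; vc=[22,4,16]
#10 0x85→b16/s0 VC-HIT; vc=[22,4,24]
#11 0x36→b6/s2 L1-HIT; vc=[22,4,24]
#12 0xc4→b24/s0 VC-HIT; vc=[22,4,16]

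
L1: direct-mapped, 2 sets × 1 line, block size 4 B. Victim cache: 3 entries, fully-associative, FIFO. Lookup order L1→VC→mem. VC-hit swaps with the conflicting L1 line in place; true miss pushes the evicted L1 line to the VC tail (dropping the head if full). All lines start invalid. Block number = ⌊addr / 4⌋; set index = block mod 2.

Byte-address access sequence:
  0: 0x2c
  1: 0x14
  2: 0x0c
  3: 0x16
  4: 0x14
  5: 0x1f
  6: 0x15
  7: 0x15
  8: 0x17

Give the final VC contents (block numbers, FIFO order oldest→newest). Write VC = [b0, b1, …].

VC = [11, 3, 7]

#0 0x2c→b11/s1 MISS; vc=[]
#1 0x14→b5/s1 MISS; vc=[11]
#2 0xc→b3/s1 MISS; vc=[11,5]
#3 0x16→b5/s1 VC-HIT; vc=[11,3]
#4 0x14→b5/s1 L1-HIT; vc=[11,3]
#5 0x1f→b7/s1 MISS; vc=[11,3,5]
#6 0x15→b5/s1 VC-HIT; vc=[11,3,7]
#7 0x15→b5/s1 L1-HIT; vc=[11,3,7]
#8 0x17→b5/s1 L1-HIT; vc=[11,3,7]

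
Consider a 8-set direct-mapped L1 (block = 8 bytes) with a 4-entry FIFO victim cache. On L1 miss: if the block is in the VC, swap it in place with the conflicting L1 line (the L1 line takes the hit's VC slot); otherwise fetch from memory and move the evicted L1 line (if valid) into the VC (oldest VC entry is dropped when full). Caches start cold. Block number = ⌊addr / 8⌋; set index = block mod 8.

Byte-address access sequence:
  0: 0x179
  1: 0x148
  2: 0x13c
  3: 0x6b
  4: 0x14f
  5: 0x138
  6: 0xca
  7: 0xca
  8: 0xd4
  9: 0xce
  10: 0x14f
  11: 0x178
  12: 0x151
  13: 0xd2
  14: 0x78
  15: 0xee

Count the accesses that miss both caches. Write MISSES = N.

MISSES = 9

0: 0x179 (blk 47, set 7) → MISS  vc=[]
1: 0x148 (blk 41, set 1) → MISS  vc=[]
2: 0x13c (blk 39, set 7) → MISS  vc=[47]
3: 0x6b (blk 13, set 5) → MISS  vc=[47]
4: 0x14f (blk 41, set 1) → L1-HIT  vc=[47]
5: 0x138 (blk 39, set 7) → L1-HIT  vc=[47]
6: 0xca (blk 25, set 1) → MISS  vc=[47, 41]
7: 0xca (blk 25, set 1) → L1-HIT  vc=[47, 41]
8: 0xd4 (blk 26, set 2) → MISS  vc=[47, 41]
9: 0xce (blk 25, set 1) → L1-HIT  vc=[47, 41]
10: 0x14f (blk 41, set 1) → VC-HIT  vc=[47, 25]
11: 0x178 (blk 47, set 7) → VC-HIT  vc=[39, 25]
12: 0x151 (blk 42, set 2) → MISS  vc=[39, 25, 26]
13: 0xd2 (blk 26, set 2) → VC-HIT  vc=[39, 25, 42]
14: 0x78 (blk 15, set 7) → MISS  vc=[39, 25, 42, 47]
15: 0xee (blk 29, set 5) → MISS  vc=[25, 42, 47, 13]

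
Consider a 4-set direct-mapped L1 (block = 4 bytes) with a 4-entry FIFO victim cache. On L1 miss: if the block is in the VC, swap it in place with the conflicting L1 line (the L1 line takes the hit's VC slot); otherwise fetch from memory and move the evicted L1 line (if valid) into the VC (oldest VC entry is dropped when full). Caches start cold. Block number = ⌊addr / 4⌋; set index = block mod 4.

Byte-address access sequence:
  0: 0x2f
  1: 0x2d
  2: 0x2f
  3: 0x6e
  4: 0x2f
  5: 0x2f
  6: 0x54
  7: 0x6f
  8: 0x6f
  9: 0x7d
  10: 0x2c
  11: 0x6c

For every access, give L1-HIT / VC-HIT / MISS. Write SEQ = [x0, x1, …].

0: 0x2f (blk 11, set 3) → MISS  vc=[]
1: 0x2d (blk 11, set 3) → L1-HIT  vc=[]
2: 0x2f (blk 11, set 3) → L1-HIT  vc=[]
3: 0x6e (blk 27, set 3) → MISS  vc=[11]
4: 0x2f (blk 11, set 3) → VC-HIT  vc=[27]
5: 0x2f (blk 11, set 3) → L1-HIT  vc=[27]
6: 0x54 (blk 21, set 1) → MISS  vc=[27]
7: 0x6f (blk 27, set 3) → VC-HIT  vc=[11]
8: 0x6f (blk 27, set 3) → L1-HIT  vc=[11]
9: 0x7d (blk 31, set 3) → MISS  vc=[11, 27]
10: 0x2c (blk 11, set 3) → VC-HIT  vc=[31, 27]
11: 0x6c (blk 27, set 3) → VC-HIT  vc=[31, 11]

SEQ = [MISS, L1-HIT, L1-HIT, MISS, VC-HIT, L1-HIT, MISS, VC-HIT, L1-HIT, MISS, VC-HIT, VC-HIT]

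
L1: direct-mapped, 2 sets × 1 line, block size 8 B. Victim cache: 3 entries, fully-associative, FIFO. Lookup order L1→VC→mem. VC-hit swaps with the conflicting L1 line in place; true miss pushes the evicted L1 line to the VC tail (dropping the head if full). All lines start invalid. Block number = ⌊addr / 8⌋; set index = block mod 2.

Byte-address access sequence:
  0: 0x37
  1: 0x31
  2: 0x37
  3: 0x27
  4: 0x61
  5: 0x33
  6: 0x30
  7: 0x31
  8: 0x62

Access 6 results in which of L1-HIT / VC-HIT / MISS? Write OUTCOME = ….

0: 0x37 (blk 6, set 0) → MISS  vc=[]
1: 0x31 (blk 6, set 0) → L1-HIT  vc=[]
2: 0x37 (blk 6, set 0) → L1-HIT  vc=[]
3: 0x27 (blk 4, set 0) → MISS  vc=[6]
4: 0x61 (blk 12, set 0) → MISS  vc=[6, 4]
5: 0x33 (blk 6, set 0) → VC-HIT  vc=[12, 4]
6: 0x30 (blk 6, set 0) → L1-HIT  vc=[12, 4]
7: 0x31 (blk 6, set 0) → L1-HIT  vc=[12, 4]
8: 0x62 (blk 12, set 0) → VC-HIT  vc=[6, 4]

OUTCOME = L1-HIT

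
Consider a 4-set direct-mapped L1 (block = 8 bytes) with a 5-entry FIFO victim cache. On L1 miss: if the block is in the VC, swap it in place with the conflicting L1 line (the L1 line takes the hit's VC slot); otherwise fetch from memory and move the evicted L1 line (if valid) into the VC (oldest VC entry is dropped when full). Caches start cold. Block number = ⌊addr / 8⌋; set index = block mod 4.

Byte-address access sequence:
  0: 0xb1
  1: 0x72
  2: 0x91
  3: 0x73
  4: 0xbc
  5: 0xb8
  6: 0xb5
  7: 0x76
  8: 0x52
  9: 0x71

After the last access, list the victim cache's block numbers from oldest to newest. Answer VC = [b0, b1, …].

VC = [22, 18, 10]

#0 0xb1→b22/s2 MISS; vc=[]
#1 0x72→b14/s2 MISS; vc=[22]
#2 0x91→b18/s2 MISS; vc=[22,14]
#3 0x73→b14/s2 VC-HIT; vc=[22,18]
#4 0xbc→b23/s3 MISS; vc=[22,18]
#5 0xb8→b23/s3 L1-HIT; vc=[22,18]
#6 0xb5→b22/s2 VC-HIT; vc=[14,18]
#7 0x76→b14/s2 VC-HIT; vc=[22,18]
#8 0x52→b10/s2 MISS; vc=[22,18,14]
#9 0x71→b14/s2 VC-HIT; vc=[22,18,10]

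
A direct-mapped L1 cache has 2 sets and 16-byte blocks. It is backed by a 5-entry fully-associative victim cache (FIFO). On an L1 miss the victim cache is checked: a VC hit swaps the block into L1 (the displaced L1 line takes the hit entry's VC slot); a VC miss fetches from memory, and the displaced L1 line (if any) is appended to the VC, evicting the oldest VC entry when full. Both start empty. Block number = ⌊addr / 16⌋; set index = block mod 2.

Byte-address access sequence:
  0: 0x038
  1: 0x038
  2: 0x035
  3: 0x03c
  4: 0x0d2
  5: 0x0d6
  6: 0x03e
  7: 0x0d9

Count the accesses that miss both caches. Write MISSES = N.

#0 0x38→b3/s1 MISS; vc=[]
#1 0x38→b3/s1 L1-HIT; vc=[]
#2 0x35→b3/s1 L1-HIT; vc=[]
#3 0x3c→b3/s1 L1-HIT; vc=[]
#4 0xd2→b13/s1 MISS; vc=[3]
#5 0xd6→b13/s1 L1-HIT; vc=[3]
#6 0x3e→b3/s1 VC-HIT; vc=[13]
#7 0xd9→b13/s1 VC-HIT; vc=[3]

MISSES = 2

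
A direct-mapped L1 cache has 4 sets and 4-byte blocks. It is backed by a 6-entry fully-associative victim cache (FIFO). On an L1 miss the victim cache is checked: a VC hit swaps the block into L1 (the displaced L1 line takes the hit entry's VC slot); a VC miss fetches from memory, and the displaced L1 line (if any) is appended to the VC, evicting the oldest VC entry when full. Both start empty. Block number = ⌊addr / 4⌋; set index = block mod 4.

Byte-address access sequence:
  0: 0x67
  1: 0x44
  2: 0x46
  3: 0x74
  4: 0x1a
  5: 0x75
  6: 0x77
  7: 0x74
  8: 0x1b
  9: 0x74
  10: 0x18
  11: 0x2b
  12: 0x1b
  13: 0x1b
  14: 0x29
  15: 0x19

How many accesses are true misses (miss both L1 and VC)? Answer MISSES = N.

#0 0x67→b25/s1 MISS; vc=[]
#1 0x44→b17/s1 MISS; vc=[25]
#2 0x46→b17/s1 L1-HIT; vc=[25]
#3 0x74→b29/s1 MISS; vc=[25,17]
#4 0x1a→b6/s2 MISS; vc=[25,17]
#5 0x75→b29/s1 L1-HIT; vc=[25,17]
#6 0x77→b29/s1 L1-HIT; vc=[25,17]
#7 0x74→b29/s1 L1-HIT; vc=[25,17]
#8 0x1b→b6/s2 L1-HIT; vc=[25,17]
#9 0x74→b29/s1 L1-HIT; vc=[25,17]
#10 0x18→b6/s2 L1-HIT; vc=[25,17]
#11 0x2b→b10/s2 MISS; vc=[25,17,6]
#12 0x1b→b6/s2 VC-HIT; vc=[25,17,10]
#13 0x1b→b6/s2 L1-HIT; vc=[25,17,10]
#14 0x29→b10/s2 VC-HIT; vc=[25,17,6]
#15 0x19→b6/s2 VC-HIT; vc=[25,17,10]

MISSES = 5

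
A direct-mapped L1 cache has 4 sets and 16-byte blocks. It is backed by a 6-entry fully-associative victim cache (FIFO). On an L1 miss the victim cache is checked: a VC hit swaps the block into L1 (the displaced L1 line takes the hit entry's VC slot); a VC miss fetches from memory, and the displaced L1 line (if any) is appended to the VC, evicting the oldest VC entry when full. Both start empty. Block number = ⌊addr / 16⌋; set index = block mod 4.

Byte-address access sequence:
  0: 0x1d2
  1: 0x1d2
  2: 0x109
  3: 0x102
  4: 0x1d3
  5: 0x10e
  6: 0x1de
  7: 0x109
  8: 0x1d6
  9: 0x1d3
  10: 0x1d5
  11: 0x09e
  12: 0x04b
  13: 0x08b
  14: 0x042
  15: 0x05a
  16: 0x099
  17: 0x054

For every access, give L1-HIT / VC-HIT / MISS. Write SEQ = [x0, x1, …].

SEQ = [MISS, L1-HIT, MISS, L1-HIT, L1-HIT, L1-HIT, L1-HIT, L1-HIT, L1-HIT, L1-HIT, L1-HIT, MISS, MISS, MISS, VC-HIT, MISS, VC-HIT, VC-HIT]

#0 0x1d2→b29/s1 MISS; vc=[]
#1 0x1d2→b29/s1 L1-HIT; vc=[]
#2 0x109→b16/s0 MISS; vc=[]
#3 0x102→b16/s0 L1-HIT; vc=[]
#4 0x1d3→b29/s1 L1-HIT; vc=[]
#5 0x10e→b16/s0 L1-HIT; vc=[]
#6 0x1de→b29/s1 L1-HIT; vc=[]
#7 0x109→b16/s0 L1-HIT; vc=[]
#8 0x1d6→b29/s1 L1-HIT; vc=[]
#9 0x1d3→b29/s1 L1-HIT; vc=[]
#10 0x1d5→b29/s1 L1-HIT; vc=[]
#11 0x9e→b9/s1 MISS; vc=[29]
#12 0x4b→b4/s0 MISS; vc=[29,16]
#13 0x8b→b8/s0 MISS; vc=[29,16,4]
#14 0x42→b4/s0 VC-HIT; vc=[29,16,8]
#15 0x5a→b5/s1 MISS; vc=[29,16,8,9]
#16 0x99→b9/s1 VC-HIT; vc=[29,16,8,5]
#17 0x54→b5/s1 VC-HIT; vc=[29,16,8,9]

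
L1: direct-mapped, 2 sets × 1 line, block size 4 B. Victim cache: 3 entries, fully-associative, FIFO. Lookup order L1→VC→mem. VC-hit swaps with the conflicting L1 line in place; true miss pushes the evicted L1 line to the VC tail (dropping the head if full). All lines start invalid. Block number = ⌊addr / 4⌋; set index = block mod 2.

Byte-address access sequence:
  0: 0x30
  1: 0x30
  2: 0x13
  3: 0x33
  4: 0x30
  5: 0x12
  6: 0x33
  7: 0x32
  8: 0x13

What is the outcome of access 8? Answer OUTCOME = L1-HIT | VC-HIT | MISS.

#0 0x30→b12/s0 MISS; vc=[]
#1 0x30→b12/s0 L1-HIT; vc=[]
#2 0x13→b4/s0 MISS; vc=[12]
#3 0x33→b12/s0 VC-HIT; vc=[4]
#4 0x30→b12/s0 L1-HIT; vc=[4]
#5 0x12→b4/s0 VC-HIT; vc=[12]
#6 0x33→b12/s0 VC-HIT; vc=[4]
#7 0x32→b12/s0 L1-HIT; vc=[4]
#8 0x13→b4/s0 VC-HIT; vc=[12]

OUTCOME = VC-HIT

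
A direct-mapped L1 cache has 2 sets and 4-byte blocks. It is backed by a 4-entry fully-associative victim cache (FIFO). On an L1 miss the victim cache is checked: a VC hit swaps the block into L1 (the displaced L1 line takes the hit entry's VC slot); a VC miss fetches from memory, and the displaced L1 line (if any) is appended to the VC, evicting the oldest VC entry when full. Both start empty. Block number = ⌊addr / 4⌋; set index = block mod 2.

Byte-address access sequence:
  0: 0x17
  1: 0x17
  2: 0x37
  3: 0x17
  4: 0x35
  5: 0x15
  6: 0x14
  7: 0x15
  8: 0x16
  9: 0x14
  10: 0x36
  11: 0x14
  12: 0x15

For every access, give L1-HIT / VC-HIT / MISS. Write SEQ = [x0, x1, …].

SEQ = [MISS, L1-HIT, MISS, VC-HIT, VC-HIT, VC-HIT, L1-HIT, L1-HIT, L1-HIT, L1-HIT, VC-HIT, VC-HIT, L1-HIT]

0: 0x17 (blk 5, set 1) → MISS  vc=[]
1: 0x17 (blk 5, set 1) → L1-HIT  vc=[]
2: 0x37 (blk 13, set 1) → MISS  vc=[5]
3: 0x17 (blk 5, set 1) → VC-HIT  vc=[13]
4: 0x35 (blk 13, set 1) → VC-HIT  vc=[5]
5: 0x15 (blk 5, set 1) → VC-HIT  vc=[13]
6: 0x14 (blk 5, set 1) → L1-HIT  vc=[13]
7: 0x15 (blk 5, set 1) → L1-HIT  vc=[13]
8: 0x16 (blk 5, set 1) → L1-HIT  vc=[13]
9: 0x14 (blk 5, set 1) → L1-HIT  vc=[13]
10: 0x36 (blk 13, set 1) → VC-HIT  vc=[5]
11: 0x14 (blk 5, set 1) → VC-HIT  vc=[13]
12: 0x15 (blk 5, set 1) → L1-HIT  vc=[13]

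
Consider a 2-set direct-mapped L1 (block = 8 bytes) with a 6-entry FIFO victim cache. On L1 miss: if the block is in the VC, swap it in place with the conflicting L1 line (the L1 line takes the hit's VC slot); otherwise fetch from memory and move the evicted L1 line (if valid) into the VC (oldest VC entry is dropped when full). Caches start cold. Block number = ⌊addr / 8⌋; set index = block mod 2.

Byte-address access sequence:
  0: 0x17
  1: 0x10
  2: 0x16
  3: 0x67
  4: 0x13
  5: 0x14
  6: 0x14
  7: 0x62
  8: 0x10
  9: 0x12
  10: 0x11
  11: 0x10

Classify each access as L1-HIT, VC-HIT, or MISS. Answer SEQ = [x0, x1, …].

SEQ = [MISS, L1-HIT, L1-HIT, MISS, VC-HIT, L1-HIT, L1-HIT, VC-HIT, VC-HIT, L1-HIT, L1-HIT, L1-HIT]

0: 0x17 (blk 2, set 0) → MISS  vc=[]
1: 0x10 (blk 2, set 0) → L1-HIT  vc=[]
2: 0x16 (blk 2, set 0) → L1-HIT  vc=[]
3: 0x67 (blk 12, set 0) → MISS  vc=[2]
4: 0x13 (blk 2, set 0) → VC-HIT  vc=[12]
5: 0x14 (blk 2, set 0) → L1-HIT  vc=[12]
6: 0x14 (blk 2, set 0) → L1-HIT  vc=[12]
7: 0x62 (blk 12, set 0) → VC-HIT  vc=[2]
8: 0x10 (blk 2, set 0) → VC-HIT  vc=[12]
9: 0x12 (blk 2, set 0) → L1-HIT  vc=[12]
10: 0x11 (blk 2, set 0) → L1-HIT  vc=[12]
11: 0x10 (blk 2, set 0) → L1-HIT  vc=[12]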